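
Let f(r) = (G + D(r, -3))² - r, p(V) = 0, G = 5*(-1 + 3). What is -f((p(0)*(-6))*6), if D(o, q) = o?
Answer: -100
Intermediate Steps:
G = 10 (G = 5*2 = 10)
f(r) = (10 + r)² - r
-f((p(0)*(-6))*6) = -((10 + (0*(-6))*6)² - 0*(-6)*6) = -((10 + 0*6)² - 0*6) = -((10 + 0)² - 1*0) = -(10² + 0) = -(100 + 0) = -1*100 = -100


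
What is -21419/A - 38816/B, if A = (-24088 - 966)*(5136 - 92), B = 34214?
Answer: -2452268658575/2161852236232 ≈ -1.1343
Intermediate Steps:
A = -126372376 (A = -25054*5044 = -126372376)
-21419/A - 38816/B = -21419/(-126372376) - 38816/34214 = -21419*(-1/126372376) - 38816*1/34214 = 21419/126372376 - 19408/17107 = -2452268658575/2161852236232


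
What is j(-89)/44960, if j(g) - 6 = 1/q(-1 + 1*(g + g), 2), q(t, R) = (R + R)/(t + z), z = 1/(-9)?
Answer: -349/404640 ≈ -0.00086250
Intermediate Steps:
z = -⅑ ≈ -0.11111
q(t, R) = 2*R/(-⅑ + t) (q(t, R) = (R + R)/(t - ⅑) = (2*R)/(-⅑ + t) = 2*R/(-⅑ + t))
j(g) = 103/18 + g/2 (j(g) = 6 + 1/(18*2/(-1 + 9*(-1 + 1*(g + g)))) = 6 + 1/(18*2/(-1 + 9*(-1 + 1*(2*g)))) = 6 + 1/(18*2/(-1 + 9*(-1 + 2*g))) = 6 + 1/(18*2/(-1 + (-9 + 18*g))) = 6 + 1/(18*2/(-10 + 18*g)) = 6 + 1/(36/(-10 + 18*g)) = 6 + (-5/18 + g/2) = 103/18 + g/2)
j(-89)/44960 = (103/18 + (½)*(-89))/44960 = (103/18 - 89/2)*(1/44960) = -349/9*1/44960 = -349/404640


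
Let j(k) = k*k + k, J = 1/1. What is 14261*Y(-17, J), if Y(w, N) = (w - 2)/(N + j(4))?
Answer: -270959/21 ≈ -12903.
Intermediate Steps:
J = 1
j(k) = k + k² (j(k) = k² + k = k + k²)
Y(w, N) = (-2 + w)/(20 + N) (Y(w, N) = (w - 2)/(N + 4*(1 + 4)) = (-2 + w)/(N + 4*5) = (-2 + w)/(N + 20) = (-2 + w)/(20 + N))
14261*Y(-17, J) = 14261*((-2 - 17)/(20 + 1)) = 14261*(-19/21) = -270959/21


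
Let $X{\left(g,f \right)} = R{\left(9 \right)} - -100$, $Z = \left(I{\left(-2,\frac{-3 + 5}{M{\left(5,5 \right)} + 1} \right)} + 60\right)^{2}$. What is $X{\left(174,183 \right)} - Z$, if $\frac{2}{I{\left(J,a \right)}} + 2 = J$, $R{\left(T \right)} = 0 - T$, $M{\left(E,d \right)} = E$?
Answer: $- \frac{13797}{4} \approx -3449.3$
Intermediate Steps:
$R{\left(T \right)} = - T$
$I{\left(J,a \right)} = \frac{2}{-2 + J}$
$Z = \frac{14161}{4}$ ($Z = \left(\frac{2}{-2 - 2} + 60\right)^{2} = \left(\frac{2}{-4} + 60\right)^{2} = \left(2 \left(- \frac{1}{4}\right) + 60\right)^{2} = \left(- \frac{1}{2} + 60\right)^{2} = \left(\frac{119}{2}\right)^{2} = \frac{14161}{4} \approx 3540.3$)
$X{\left(g,f \right)} = 91$ ($X{\left(g,f \right)} = \left(-1\right) 9 - -100 = -9 + 100 = 91$)
$X{\left(174,183 \right)} - Z = 91 - \frac{14161}{4} = - \frac{13797}{4}$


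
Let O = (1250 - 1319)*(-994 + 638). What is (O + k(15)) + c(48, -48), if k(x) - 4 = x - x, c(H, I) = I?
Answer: 24520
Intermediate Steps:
k(x) = 4 (k(x) = 4 + (x - x) = 4 + 0 = 4)
O = 24564 (O = -69*(-356) = 24564)
(O + k(15)) + c(48, -48) = (24564 + 4) - 48 = 24568 - 48 = 24520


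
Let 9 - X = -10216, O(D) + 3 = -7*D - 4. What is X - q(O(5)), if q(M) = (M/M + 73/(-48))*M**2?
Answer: 44575/4 ≈ 11144.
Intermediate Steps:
O(D) = -7 - 7*D (O(D) = -3 + (-7*D - 4) = -3 + (-4 - 7*D) = -7 - 7*D)
X = 10225 (X = 9 - 1*(-10216) = 9 + 10216 = 10225)
q(M) = -25*M**2/48 (q(M) = (1 + 73*(-1/48))*M**2 = (1 - 73/48)*M**2 = -25*M**2/48)
X - q(O(5)) = 10225 - (-25)*(-7 - 7*5)**2/48 = 10225 - (-25)*(-7 - 35)**2/48 = 10225 - (-25)*(-42)**2/48 = 10225 - (-25)*1764/48 = 10225 - 1*(-3675/4) = 10225 + 3675/4 = 44575/4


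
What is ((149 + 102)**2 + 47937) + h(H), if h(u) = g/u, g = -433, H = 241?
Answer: 26735625/241 ≈ 1.1094e+5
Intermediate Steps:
h(u) = -433/u
((149 + 102)**2 + 47937) + h(H) = ((149 + 102)**2 + 47937) - 433/241 = (251**2 + 47937) - 433*1/241 = (63001 + 47937) - 433/241 = 110938 - 433/241 = 26735625/241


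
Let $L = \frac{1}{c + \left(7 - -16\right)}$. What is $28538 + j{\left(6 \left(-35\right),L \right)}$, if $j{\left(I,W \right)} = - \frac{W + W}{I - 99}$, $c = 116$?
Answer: $\frac{1225735640}{42951} \approx 28538.0$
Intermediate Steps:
$L = \frac{1}{139}$ ($L = \frac{1}{116 + \left(7 - -16\right)} = \frac{1}{116 + \left(7 + 16\right)} = \frac{1}{116 + 23} = \frac{1}{139} \approx 0.0071942$)
$j{\left(I,W \right)} = - \frac{2 W}{-99 + I}$
$28538 + j{\left(6 \left(-35\right),L \right)} = 28538 - \frac{2}{139 \left(-99 + 6 \left(-35\right)\right)} = 28538 - \frac{2}{139 \left(-99 - 210\right)} = 28538 - \frac{2}{139 \left(-309\right)} = 28538 - \frac{2}{139} \left(- \frac{1}{309}\right) = 28538 + \frac{2}{42951} = \frac{1225735640}{42951}$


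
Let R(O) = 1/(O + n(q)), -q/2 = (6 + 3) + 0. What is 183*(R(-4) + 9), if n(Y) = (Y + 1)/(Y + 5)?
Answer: 55266/35 ≈ 1579.0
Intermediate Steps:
q = -18 (q = -2*((6 + 3) + 0) = -2*(9 + 0) = -2*9 = -18)
n(Y) = (1 + Y)/(5 + Y)
R(O) = 1/(17/13 + O) (R(O) = 1/(O + (1 - 18)/(5 - 18)) = 1/(O - 17/(-13)) = 1/(O - 1/13*(-17)) = 1/(O + 17/13) = 1/(17/13 + O))
183*(R(-4) + 9) = 183*(13/(17 + 13*(-4)) + 9) = 183*(13/(17 - 52) + 9) = 183*(13/(-35) + 9) = 183*(13*(-1/35) + 9) = 183*(-13/35 + 9) = 183*(302/35) = 55266/35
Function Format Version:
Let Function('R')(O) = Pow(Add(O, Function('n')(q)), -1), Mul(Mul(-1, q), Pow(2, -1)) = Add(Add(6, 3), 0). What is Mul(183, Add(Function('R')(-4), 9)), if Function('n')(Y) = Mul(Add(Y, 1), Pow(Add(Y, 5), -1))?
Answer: Rational(55266, 35) ≈ 1579.0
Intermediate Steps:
q = -18 (q = Mul(-2, Add(Add(6, 3), 0)) = Mul(-2, Add(9, 0)) = Mul(-2, 9) = -18)
Function('n')(Y) = Mul(Pow(Add(5, Y), -1), Add(1, Y)) (Function('n')(Y) = Mul(Add(1, Y), Pow(Add(5, Y), -1)) = Mul(Pow(Add(5, Y), -1), Add(1, Y)))
Function('R')(O) = Pow(Add(Rational(17, 13), O), -1) (Function('R')(O) = Pow(Add(O, Mul(Pow(Add(5, -18), -1), Add(1, -18))), -1) = Pow(Add(O, Mul(Pow(-13, -1), -17)), -1) = Pow(Add(O, Mul(Rational(-1, 13), -17)), -1) = Pow(Add(O, Rational(17, 13)), -1) = Pow(Add(Rational(17, 13), O), -1))
Mul(183, Add(Function('R')(-4), 9)) = Mul(183, Add(Mul(13, Pow(Add(17, Mul(13, -4)), -1)), 9)) = Mul(183, Add(Mul(13, Pow(Add(17, -52), -1)), 9)) = Mul(183, Add(Mul(13, Pow(-35, -1)), 9)) = Mul(183, Add(Mul(13, Rational(-1, 35)), 9)) = Mul(183, Add(Rational(-13, 35), 9)) = Mul(183, Rational(302, 35)) = Rational(55266, 35)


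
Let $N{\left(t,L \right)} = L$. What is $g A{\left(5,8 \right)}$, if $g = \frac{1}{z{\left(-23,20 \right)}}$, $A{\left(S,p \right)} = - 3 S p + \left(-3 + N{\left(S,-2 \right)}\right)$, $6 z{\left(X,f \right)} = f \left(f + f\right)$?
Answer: $- \frac{15}{16} \approx -0.9375$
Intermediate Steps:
$z{\left(X,f \right)} = \frac{f^{2}}{3}$ ($z{\left(X,f \right)} = \frac{f \left(f + f\right)}{6} = \frac{f 2 f}{6} = \frac{2 f^{2}}{6} = \frac{f^{2}}{3}$)
$A{\left(S,p \right)} = -5 - 3 S p$ ($A{\left(S,p \right)} = - 3 S p - 5 = -5 - 3 S p$)
$g = \frac{3}{400}$ ($g = \frac{1}{\frac{1}{3} \cdot 20^{2}} = \frac{1}{\frac{1}{3} \cdot 400} = \frac{1}{\frac{400}{3}} = \frac{3}{400} \approx 0.0075$)
$g A{\left(5,8 \right)} = \frac{3 \left(-5 - 15 \cdot 8\right)}{400} = \frac{3 \left(-5 - 120\right)}{400} = \frac{3}{400} \left(-125\right) = - \frac{15}{16}$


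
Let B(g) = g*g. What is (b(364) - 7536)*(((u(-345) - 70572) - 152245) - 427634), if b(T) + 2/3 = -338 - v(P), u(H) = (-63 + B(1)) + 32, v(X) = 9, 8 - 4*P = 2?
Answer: 5128175377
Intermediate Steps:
P = 3/2 (P = 2 - ¼*2 = 2 - ½ = 3/2 ≈ 1.5000)
B(g) = g²
u(H) = -30 (u(H) = (-63 + 1²) + 32 = (-63 + 1) + 32 = -62 + 32 = -30)
b(T) = -1043/3 (b(T) = -⅔ + (-338 - 1*9) = -⅔ + (-338 - 9) = -⅔ - 347 = -1043/3)
(b(364) - 7536)*(((u(-345) - 70572) - 152245) - 427634) = (-1043/3 - 7536)*(((-30 - 70572) - 152245) - 427634) = -23651*((-70602 - 152245) - 427634)/3 = -23651*(-222847 - 427634)/3 = -23651/3*(-650481) = 5128175377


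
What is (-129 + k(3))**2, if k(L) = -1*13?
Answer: 20164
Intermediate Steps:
k(L) = -13
(-129 + k(3))**2 = (-129 - 13)**2 = (-142)**2 = 20164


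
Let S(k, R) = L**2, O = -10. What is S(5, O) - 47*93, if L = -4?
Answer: -4355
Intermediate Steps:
S(k, R) = 16 (S(k, R) = (-4)**2 = 16)
S(5, O) - 47*93 = 16 - 47*93 = 16 - 4371 = -4355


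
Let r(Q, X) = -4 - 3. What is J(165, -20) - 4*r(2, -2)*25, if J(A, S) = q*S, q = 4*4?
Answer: 380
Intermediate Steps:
q = 16
r(Q, X) = -7
J(A, S) = 16*S
J(165, -20) - 4*r(2, -2)*25 = 16*(-20) - 4*(-7)*25 = -320 + 28*25 = -320 + 700 = 380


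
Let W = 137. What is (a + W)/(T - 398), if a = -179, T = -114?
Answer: 21/256 ≈ 0.082031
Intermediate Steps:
(a + W)/(T - 398) = (-179 + 137)/(-114 - 398) = -42/(-512) = -42*(-1/512) = 21/256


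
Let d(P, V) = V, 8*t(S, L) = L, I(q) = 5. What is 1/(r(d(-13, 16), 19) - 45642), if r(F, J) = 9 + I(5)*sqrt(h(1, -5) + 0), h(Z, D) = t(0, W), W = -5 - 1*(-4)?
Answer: -365064/16658965537 - 10*I*sqrt(2)/16658965537 ≈ -2.1914e-5 - 8.4892e-10*I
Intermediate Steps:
W = -1 (W = -5 + 4 = -1)
t(S, L) = L/8
h(Z, D) = -1/8 (h(Z, D) = (1/8)*(-1) = -1/8)
r(F, J) = 9 + 5*I*sqrt(2)/4 (r(F, J) = 9 + 5*sqrt(-1/8 + 0) = 9 + 5*sqrt(-1/8) = 9 + 5*(I*sqrt(2)/4) = 9 + 5*I*sqrt(2)/4)
1/(r(d(-13, 16), 19) - 45642) = 1/((9 + 5*I*sqrt(2)/4) - 45642) = 1/(-45633 + 5*I*sqrt(2)/4)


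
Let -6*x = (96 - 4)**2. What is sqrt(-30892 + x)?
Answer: 2*I*sqrt(72681)/3 ≈ 179.73*I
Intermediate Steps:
x = -4232/3 (x = -(96 - 4)**2/6 = -1/6*92**2 = -1/6*8464 = -4232/3 ≈ -1410.7)
sqrt(-30892 + x) = sqrt(-30892 - 4232/3) = sqrt(-96908/3) = 2*I*sqrt(72681)/3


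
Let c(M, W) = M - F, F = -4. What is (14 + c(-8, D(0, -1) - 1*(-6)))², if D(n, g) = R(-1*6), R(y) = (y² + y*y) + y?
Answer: 100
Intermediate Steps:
R(y) = y + 2*y² (R(y) = (y² + y²) + y = 2*y² + y = y + 2*y²)
D(n, g) = 66 (D(n, g) = (-1*6)*(1 + 2*(-1*6)) = -6*(1 + 2*(-6)) = -6*(1 - 12) = -6*(-11) = 66)
c(M, W) = 4 + M (c(M, W) = M - 1*(-4) = M + 4 = 4 + M)
(14 + c(-8, D(0, -1) - 1*(-6)))² = (14 + (4 - 8))² = (14 - 4)² = 10² = 100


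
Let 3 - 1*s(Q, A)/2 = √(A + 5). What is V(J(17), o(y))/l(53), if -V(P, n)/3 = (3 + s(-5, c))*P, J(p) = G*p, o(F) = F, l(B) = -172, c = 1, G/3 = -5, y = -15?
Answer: -6885/172 + 765*√6/86 ≈ -18.240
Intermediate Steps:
G = -15 (G = 3*(-5) = -15)
J(p) = -15*p
s(Q, A) = 6 - 2*√(5 + A) (s(Q, A) = 6 - 2*√(A + 5) = 6 - 2*√(5 + A))
V(P, n) = -3*P*(9 - 2*√6) (V(P, n) = -3*(3 + (6 - 2*√(5 + 1)))*P = -3*(3 + (6 - 2*√6))*P = -3*(9 - 2*√6)*P = -3*P*(9 - 2*√6))
V(J(17), o(y))/l(53) = (3*(-15*17)*(-9 + 2*√6))/(-172) = (3*(-255)*(-9 + 2*√6))*(-1/172) = (6885 - 1530*√6)*(-1/172) = -6885/172 + 765*√6/86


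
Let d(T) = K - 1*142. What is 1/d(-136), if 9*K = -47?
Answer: -9/1325 ≈ -0.0067925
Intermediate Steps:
K = -47/9 (K = (⅑)*(-47) = -47/9 ≈ -5.2222)
d(T) = -1325/9 (d(T) = -47/9 - 1*142 = -47/9 - 142 = -1325/9)
1/d(-136) = 1/(-1325/9) = -9/1325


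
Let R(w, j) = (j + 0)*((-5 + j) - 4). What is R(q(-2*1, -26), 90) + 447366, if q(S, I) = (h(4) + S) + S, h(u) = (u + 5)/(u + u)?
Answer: 454656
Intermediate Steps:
h(u) = (5 + u)/(2*u) (h(u) = (5 + u)/((2*u)) = (5 + u)*(1/(2*u)) = (5 + u)/(2*u))
q(S, I) = 9/8 + 2*S (q(S, I) = ((½)*(5 + 4)/4 + S) + S = ((½)*(¼)*9 + S) + S = (9/8 + S) + S = 9/8 + 2*S)
R(w, j) = j*(-9 + j)
R(q(-2*1, -26), 90) + 447366 = 90*(-9 + 90) + 447366 = 90*81 + 447366 = 7290 + 447366 = 454656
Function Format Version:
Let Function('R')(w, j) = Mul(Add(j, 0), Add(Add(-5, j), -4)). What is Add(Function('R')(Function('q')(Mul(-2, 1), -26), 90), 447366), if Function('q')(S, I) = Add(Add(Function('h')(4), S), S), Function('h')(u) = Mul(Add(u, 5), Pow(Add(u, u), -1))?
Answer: 454656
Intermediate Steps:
Function('h')(u) = Mul(Rational(1, 2), Pow(u, -1), Add(5, u)) (Function('h')(u) = Mul(Add(5, u), Pow(Mul(2, u), -1)) = Mul(Add(5, u), Mul(Rational(1, 2), Pow(u, -1))) = Mul(Rational(1, 2), Pow(u, -1), Add(5, u)))
Function('q')(S, I) = Add(Rational(9, 8), Mul(2, S)) (Function('q')(S, I) = Add(Add(Mul(Rational(1, 2), Pow(4, -1), Add(5, 4)), S), S) = Add(Add(Mul(Rational(1, 2), Rational(1, 4), 9), S), S) = Add(Add(Rational(9, 8), S), S) = Add(Rational(9, 8), Mul(2, S)))
Function('R')(w, j) = Mul(j, Add(-9, j))
Add(Function('R')(Function('q')(Mul(-2, 1), -26), 90), 447366) = Add(Mul(90, Add(-9, 90)), 447366) = Add(Mul(90, 81), 447366) = Add(7290, 447366) = 454656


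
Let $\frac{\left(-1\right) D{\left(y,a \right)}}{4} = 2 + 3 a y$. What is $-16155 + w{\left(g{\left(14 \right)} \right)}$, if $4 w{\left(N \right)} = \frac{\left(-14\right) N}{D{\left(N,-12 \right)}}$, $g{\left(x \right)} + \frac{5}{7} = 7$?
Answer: $- \frac{50726777}{3140} \approx -16155.0$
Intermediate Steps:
$g{\left(x \right)} = \frac{44}{7}$ ($g{\left(x \right)} = - \frac{5}{7} + 7 = \frac{44}{7}$)
$D{\left(y,a \right)} = -8 - 12 a y$ ($D{\left(y,a \right)} = - 4 \left(2 + 3 a y\right) = -8 - 12 a y$)
$w{\left(N \right)} = - \frac{7 N}{2 \left(-8 + 144 N\right)}$ ($w{\left(N \right)} = \frac{- 14 N \frac{1}{-8 - - 144 N}}{4} = \frac{- 14 N \frac{1}{-8 + 144 N}}{4} = \frac{\left(-14\right) N \frac{1}{-8 + 144 N}}{4} = - \frac{7 N}{2 \left(-8 + 144 N\right)}$)
$-16155 + w{\left(g{\left(14 \right)} \right)} = -16155 - \frac{44}{-16 + 288 \cdot \frac{44}{7}} = -16155 - \frac{44}{-16 + \frac{12672}{7}} = -16155 - \frac{44}{\frac{12560}{7}} = -16155 - 44 \cdot \frac{7}{12560} = -16155 - \frac{77}{3140} = - \frac{50726777}{3140}$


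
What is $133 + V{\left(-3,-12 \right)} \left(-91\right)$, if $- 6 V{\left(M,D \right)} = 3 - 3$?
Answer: $133$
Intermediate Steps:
$V{\left(M,D \right)} = 0$ ($V{\left(M,D \right)} = - \frac{3 - 3}{6} = \left(- \frac{1}{6}\right) 0 = 0$)
$133 + V{\left(-3,-12 \right)} \left(-91\right) = 133 + 0 \left(-91\right) = 133 + 0 = 133$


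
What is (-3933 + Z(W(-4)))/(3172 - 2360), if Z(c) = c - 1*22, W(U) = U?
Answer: -3959/812 ≈ -4.8756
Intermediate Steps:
Z(c) = -22 + c (Z(c) = c - 22 = -22 + c)
(-3933 + Z(W(-4)))/(3172 - 2360) = (-3933 + (-22 - 4))/(3172 - 2360) = (-3933 - 26)/812 = -3959*1/812 = -3959/812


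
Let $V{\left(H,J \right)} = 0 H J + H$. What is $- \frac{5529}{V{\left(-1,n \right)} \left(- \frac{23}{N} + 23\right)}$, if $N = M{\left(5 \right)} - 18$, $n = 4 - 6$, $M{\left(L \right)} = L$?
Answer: $\frac{71877}{322} \approx 223.22$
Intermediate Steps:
$n = -2$ ($n = 4 - 6 = -2$)
$N = -13$ ($N = 5 - 18 = -13$)
$V{\left(H,J \right)} = H$ ($V{\left(H,J \right)} = 0 J + H = 0 + H = H$)
$- \frac{5529}{V{\left(-1,n \right)} \left(- \frac{23}{N} + 23\right)} = - \frac{5529}{\left(-1\right) \left(- \frac{23}{-13} + 23\right)} = - \frac{5529}{\left(-1\right) \left(\left(-23\right) \left(- \frac{1}{13}\right) + 23\right)} = - \frac{5529}{\left(-1\right) \left(\frac{23}{13} + 23\right)} = - \frac{5529}{\left(-1\right) \frac{322}{13}} = - \frac{5529}{- \frac{322}{13}} = \left(-5529\right) \left(- \frac{13}{322}\right) = \frac{71877}{322}$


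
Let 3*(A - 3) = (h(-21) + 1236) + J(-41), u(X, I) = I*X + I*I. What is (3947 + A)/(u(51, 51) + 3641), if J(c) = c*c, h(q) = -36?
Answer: 14731/26529 ≈ 0.55528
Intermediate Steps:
J(c) = c²
u(X, I) = I² + I*X (u(X, I) = I*X + I² = I² + I*X)
A = 2890/3 (A = 3 + ((-36 + 1236) + (-41)²)/3 = 3 + (1200 + 1681)/3 = 3 + (⅓)*2881 = 3 + 2881/3 = 2890/3 ≈ 963.33)
(3947 + A)/(u(51, 51) + 3641) = (3947 + 2890/3)/(51*(51 + 51) + 3641) = 14731/(3*(51*102 + 3641)) = 14731/(3*(5202 + 3641)) = (14731/3)/8843 = (14731/3)*(1/8843) = 14731/26529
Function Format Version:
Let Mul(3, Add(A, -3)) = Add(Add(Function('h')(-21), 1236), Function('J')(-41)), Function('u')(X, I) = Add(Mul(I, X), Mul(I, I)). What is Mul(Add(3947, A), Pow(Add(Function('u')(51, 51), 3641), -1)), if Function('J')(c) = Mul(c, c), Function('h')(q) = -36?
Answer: Rational(14731, 26529) ≈ 0.55528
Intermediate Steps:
Function('J')(c) = Pow(c, 2)
Function('u')(X, I) = Add(Pow(I, 2), Mul(I, X)) (Function('u')(X, I) = Add(Mul(I, X), Pow(I, 2)) = Add(Pow(I, 2), Mul(I, X)))
A = Rational(2890, 3) (A = Add(3, Mul(Rational(1, 3), Add(Add(-36, 1236), Pow(-41, 2)))) = Add(3, Mul(Rational(1, 3), Add(1200, 1681))) = Add(3, Mul(Rational(1, 3), 2881)) = Add(3, Rational(2881, 3)) = Rational(2890, 3) ≈ 963.33)
Mul(Add(3947, A), Pow(Add(Function('u')(51, 51), 3641), -1)) = Mul(Add(3947, Rational(2890, 3)), Pow(Add(Mul(51, Add(51, 51)), 3641), -1)) = Mul(Rational(14731, 3), Pow(Add(Mul(51, 102), 3641), -1)) = Mul(Rational(14731, 3), Pow(Add(5202, 3641), -1)) = Mul(Rational(14731, 3), Pow(8843, -1)) = Mul(Rational(14731, 3), Rational(1, 8843)) = Rational(14731, 26529)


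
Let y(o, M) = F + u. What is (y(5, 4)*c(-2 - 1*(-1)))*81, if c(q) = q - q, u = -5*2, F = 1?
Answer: 0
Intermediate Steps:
u = -10
y(o, M) = -9 (y(o, M) = 1 - 10 = -9)
c(q) = 0
(y(5, 4)*c(-2 - 1*(-1)))*81 = -9*0*81 = 0*81 = 0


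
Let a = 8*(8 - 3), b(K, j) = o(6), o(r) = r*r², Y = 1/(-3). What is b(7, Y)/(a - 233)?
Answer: -216/193 ≈ -1.1192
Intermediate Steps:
Y = -⅓ ≈ -0.33333
o(r) = r³
b(K, j) = 216 (b(K, j) = 6³ = 216)
a = 40 (a = 8*5 = 40)
b(7, Y)/(a - 233) = 216/(40 - 233) = 216/(-193) = -1/193*216 = -216/193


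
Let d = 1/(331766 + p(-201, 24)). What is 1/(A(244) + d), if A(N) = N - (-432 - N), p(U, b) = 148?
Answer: 331914/305360881 ≈ 0.0010870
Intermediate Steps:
d = 1/331914 (d = 1/(331766 + 148) = 1/331914 ≈ 3.0128e-6)
A(N) = 432 + 2*N (A(N) = N + (432 + N) = 432 + 2*N)
1/(A(244) + d) = 1/((432 + 2*244) + 1/331914) = 1/((432 + 488) + 1/331914) = 1/(920 + 1/331914) = 1/(305360881/331914) = 331914/305360881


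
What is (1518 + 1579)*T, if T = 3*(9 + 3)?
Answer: 111492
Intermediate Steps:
T = 36 (T = 3*12 = 36)
(1518 + 1579)*T = (1518 + 1579)*36 = 3097*36 = 111492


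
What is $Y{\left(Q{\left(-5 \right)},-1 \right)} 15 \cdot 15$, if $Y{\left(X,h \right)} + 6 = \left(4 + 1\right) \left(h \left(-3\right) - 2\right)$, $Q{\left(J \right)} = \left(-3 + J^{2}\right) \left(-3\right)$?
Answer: $-225$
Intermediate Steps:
$Q{\left(J \right)} = 9 - 3 J^{2}$
$Y{\left(X,h \right)} = -16 - 15 h$ ($Y{\left(X,h \right)} = -6 + \left(4 + 1\right) \left(h \left(-3\right) - 2\right) = -6 + 5 \left(- 3 h - 2\right) = -6 + 5 \left(-2 - 3 h\right) = -6 - \left(10 + 15 h\right) = -16 - 15 h$)
$Y{\left(Q{\left(-5 \right)},-1 \right)} 15 \cdot 15 = \left(-16 - -15\right) 15 \cdot 15 = \left(-16 + 15\right) 15 \cdot 15 = \left(-1\right) 15 \cdot 15 = \left(-15\right) 15 = -225$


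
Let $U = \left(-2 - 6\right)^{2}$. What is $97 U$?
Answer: $6208$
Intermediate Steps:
$U = 64$ ($U = \left(-8\right)^{2} = 64$)
$97 U = 97 \cdot 64 = 6208$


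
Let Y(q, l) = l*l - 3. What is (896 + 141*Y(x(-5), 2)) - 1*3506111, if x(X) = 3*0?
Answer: -3505074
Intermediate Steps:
x(X) = 0
Y(q, l) = -3 + l**2 (Y(q, l) = l**2 - 3 = -3 + l**2)
(896 + 141*Y(x(-5), 2)) - 1*3506111 = (896 + 141*(-3 + 2**2)) - 1*3506111 = (896 + 141*(-3 + 4)) - 3506111 = (896 + 141*1) - 3506111 = (896 + 141) - 3506111 = 1037 - 3506111 = -3505074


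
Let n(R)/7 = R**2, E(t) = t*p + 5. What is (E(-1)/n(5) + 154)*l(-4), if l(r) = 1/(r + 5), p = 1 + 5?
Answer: 26949/175 ≈ 153.99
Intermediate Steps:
p = 6
E(t) = 5 + 6*t (E(t) = t*6 + 5 = 6*t + 5 = 5 + 6*t)
n(R) = 7*R**2
l(r) = 1/(5 + r)
(E(-1)/n(5) + 154)*l(-4) = ((5 + 6*(-1))/((7*5**2)) + 154)/(5 - 4) = ((5 - 6)/((7*25)) + 154)/1 = (-1/175 + 154)*1 = (26949/175)*1 = 26949/175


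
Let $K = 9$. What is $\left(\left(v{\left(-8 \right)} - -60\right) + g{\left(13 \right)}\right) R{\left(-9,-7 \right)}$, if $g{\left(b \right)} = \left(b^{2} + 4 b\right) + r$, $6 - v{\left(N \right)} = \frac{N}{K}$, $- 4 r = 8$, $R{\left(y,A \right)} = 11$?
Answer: $\frac{28303}{9} \approx 3144.8$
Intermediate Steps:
$r = -2$ ($r = \left(- \frac{1}{4}\right) 8 = -2$)
$v{\left(N \right)} = 6 - \frac{N}{9}$
$g{\left(b \right)} = -2 + b^{2} + 4 b$ ($g{\left(b \right)} = \left(b^{2} + 4 b\right) - 2 = -2 + b^{2} + 4 b$)
$\left(\left(v{\left(-8 \right)} - -60\right) + g{\left(13 \right)}\right) R{\left(-9,-7 \right)} = \left(\left(\left(6 - - \frac{8}{9}\right) - -60\right) + \left(-2 + 13^{2} + 4 \cdot 13\right)\right) 11 = \left(\left(\left(6 + \frac{8}{9}\right) + 60\right) + \left(-2 + 169 + 52\right)\right) 11 = \left(\left(\frac{62}{9} + 60\right) + 219\right) 11 = \left(\frac{602}{9} + 219\right) 11 = \frac{2573}{9} \cdot 11 = \frac{28303}{9}$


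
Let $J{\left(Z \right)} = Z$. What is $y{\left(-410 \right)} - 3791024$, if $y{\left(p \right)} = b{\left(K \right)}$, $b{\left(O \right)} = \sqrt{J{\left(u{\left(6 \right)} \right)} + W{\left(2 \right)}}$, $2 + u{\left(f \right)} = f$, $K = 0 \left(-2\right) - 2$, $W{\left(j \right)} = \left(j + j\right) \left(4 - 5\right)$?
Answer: $-3791024$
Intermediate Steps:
$W{\left(j \right)} = - 2 j$ ($W{\left(j \right)} = 2 j \left(-1\right) = - 2 j$)
$K = -2$ ($K = 0 - 2 = -2$)
$u{\left(f \right)} = -2 + f$
$b{\left(O \right)} = 0$ ($b{\left(O \right)} = \sqrt{\left(-2 + 6\right) - 4} = \sqrt{4 - 4} = \sqrt{0} = 0$)
$y{\left(p \right)} = 0$
$y{\left(-410 \right)} - 3791024 = 0 - 3791024 = -3791024$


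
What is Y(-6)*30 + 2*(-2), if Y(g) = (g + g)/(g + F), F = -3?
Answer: 36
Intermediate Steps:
Y(g) = 2*g/(-3 + g) (Y(g) = (g + g)/(g - 3) = (2*g)/(-3 + g) = 2*g/(-3 + g))
Y(-6)*30 + 2*(-2) = (2*(-6)/(-3 - 6))*30 + 2*(-2) = (2*(-6)/(-9))*30 - 4 = (2*(-6)*(-1/9))*30 - 4 = (4/3)*30 - 4 = 40 - 4 = 36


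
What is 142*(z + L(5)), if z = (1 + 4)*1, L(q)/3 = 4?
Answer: 2414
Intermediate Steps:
L(q) = 12 (L(q) = 3*4 = 12)
z = 5 (z = 5*1 = 5)
142*(z + L(5)) = 142*(5 + 12) = 142*17 = 2414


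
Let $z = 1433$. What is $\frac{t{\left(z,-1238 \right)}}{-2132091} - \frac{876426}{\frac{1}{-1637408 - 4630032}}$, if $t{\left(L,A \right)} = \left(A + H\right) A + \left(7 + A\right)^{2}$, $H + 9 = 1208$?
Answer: $\frac{11711463649855135397}{2132091} \approx 5.4929 \cdot 10^{12}$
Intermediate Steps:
$H = 1199$ ($H = -9 + 1208 = 1199$)
$t{\left(L,A \right)} = \left(7 + A\right)^{2} + A \left(1199 + A\right)$ ($t{\left(L,A \right)} = \left(A + 1199\right) A + \left(7 + A\right)^{2} = \left(1199 + A\right) A + \left(7 + A\right)^{2} = A \left(1199 + A\right) + \left(7 + A\right)^{2} = \left(7 + A\right)^{2} + A \left(1199 + A\right)$)
$\frac{t{\left(z,-1238 \right)}}{-2132091} - \frac{876426}{\frac{1}{-1637408 - 4630032}} = \frac{49 + 2 \left(-1238\right)^{2} + 1213 \left(-1238\right)}{-2132091} - \frac{876426}{\frac{1}{-1637408 - 4630032}} = \left(49 + 2 \cdot 1532644 - 1501694\right) \left(- \frac{1}{2132091}\right) - \frac{876426}{\frac{1}{-6267440}} = \left(49 + 3065288 - 1501694\right) \left(- \frac{1}{2132091}\right) - \frac{876426}{- \frac{1}{6267440}} = 1563643 \left(- \frac{1}{2132091}\right) - -5492947369440 = - \frac{1563643}{2132091} + 5492947369440 = \frac{11711463649855135397}{2132091}$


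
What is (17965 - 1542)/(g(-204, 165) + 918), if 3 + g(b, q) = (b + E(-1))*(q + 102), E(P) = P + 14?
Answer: -16423/50082 ≈ -0.32792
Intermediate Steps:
E(P) = 14 + P
g(b, q) = -3 + (13 + b)*(102 + q) (g(b, q) = -3 + (b + (14 - 1))*(q + 102) = -3 + (b + 13)*(102 + q) = -3 + (13 + b)*(102 + q))
(17965 - 1542)/(g(-204, 165) + 918) = (17965 - 1542)/((1323 + 13*165 + 102*(-204) - 204*165) + 918) = 16423/((1323 + 2145 - 20808 - 33660) + 918) = 16423/(-51000 + 918) = 16423/(-50082) = 16423*(-1/50082) = -16423/50082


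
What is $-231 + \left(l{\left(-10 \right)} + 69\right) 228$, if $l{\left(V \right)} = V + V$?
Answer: $10941$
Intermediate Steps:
$l{\left(V \right)} = 2 V$
$-231 + \left(l{\left(-10 \right)} + 69\right) 228 = -231 + \left(2 \left(-10\right) + 69\right) 228 = -231 + \left(-20 + 69\right) 228 = -231 + 49 \cdot 228 = -231 + 11172 = 10941$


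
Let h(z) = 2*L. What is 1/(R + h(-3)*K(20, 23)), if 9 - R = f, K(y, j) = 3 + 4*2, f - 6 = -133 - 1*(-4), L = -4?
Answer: 1/44 ≈ 0.022727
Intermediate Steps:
h(z) = -8 (h(z) = 2*(-4) = -8)
f = -123 (f = 6 + (-133 - 1*(-4)) = 6 + (-133 + 4) = 6 - 129 = -123)
K(y, j) = 11 (K(y, j) = 3 + 8 = 11)
R = 132 (R = 9 - 1*(-123) = 9 + 123 = 132)
1/(R + h(-3)*K(20, 23)) = 1/(132 - 8*11) = 1/(132 - 88) = 1/44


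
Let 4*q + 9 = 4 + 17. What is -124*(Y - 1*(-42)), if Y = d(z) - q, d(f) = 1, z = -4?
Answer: -4960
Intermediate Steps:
q = 3 (q = -9/4 + (4 + 17)/4 = -9/4 + (¼)*21 = -9/4 + 21/4 = 3)
Y = -2 (Y = 1 - 1*3 = 1 - 3 = -2)
-124*(Y - 1*(-42)) = -124*(-2 - 1*(-42)) = -124*(-2 + 42) = -124*40 = -4960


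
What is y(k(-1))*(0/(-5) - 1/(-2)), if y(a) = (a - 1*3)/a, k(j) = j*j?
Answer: -1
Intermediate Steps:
k(j) = j**2
y(a) = (-3 + a)/a (y(a) = (a - 3)/a = (-3 + a)/a)
y(k(-1))*(0/(-5) - 1/(-2)) = ((-3 + (-1)**2)/((-1)**2))*(0/(-5) - 1/(-2)) = ((-3 + 1)/1)*(0*(-1/5) - 1*(-1/2)) = (1*(-2))*(0 + 1/2) = -2*1/2 = -1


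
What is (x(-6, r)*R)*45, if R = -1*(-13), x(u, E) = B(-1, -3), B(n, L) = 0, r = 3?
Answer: 0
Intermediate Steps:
x(u, E) = 0
R = 13
(x(-6, r)*R)*45 = (0*13)*45 = 0*45 = 0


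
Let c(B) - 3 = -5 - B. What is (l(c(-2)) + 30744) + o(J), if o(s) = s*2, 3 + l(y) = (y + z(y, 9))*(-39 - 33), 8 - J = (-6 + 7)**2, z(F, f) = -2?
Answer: 30899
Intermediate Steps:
c(B) = -2 - B (c(B) = 3 + (-5 - B) = -2 - B)
J = 7 (J = 8 - (-6 + 7)**2 = 8 - 1*1**2 = 8 - 1*1 = 8 - 1 = 7)
l(y) = 141 - 72*y (l(y) = -3 + (y - 2)*(-39 - 33) = -3 + (-2 + y)*(-72) = -3 + (144 - 72*y) = 141 - 72*y)
o(s) = 2*s
(l(c(-2)) + 30744) + o(J) = ((141 - 72*(-2 - 1*(-2))) + 30744) + 2*7 = ((141 - 72*(-2 + 2)) + 30744) + 14 = ((141 - 72*0) + 30744) + 14 = ((141 + 0) + 30744) + 14 = (141 + 30744) + 14 = 30885 + 14 = 30899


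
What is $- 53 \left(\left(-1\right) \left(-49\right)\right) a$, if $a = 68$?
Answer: $-176596$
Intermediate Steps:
$- 53 \left(\left(-1\right) \left(-49\right)\right) a = - 53 \left(\left(-1\right) \left(-49\right)\right) 68 = \left(-53\right) 49 \cdot 68 = \left(-2597\right) 68 = -176596$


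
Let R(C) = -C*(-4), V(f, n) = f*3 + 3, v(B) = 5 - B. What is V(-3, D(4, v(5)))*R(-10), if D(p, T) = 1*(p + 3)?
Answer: 240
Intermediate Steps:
D(p, T) = 3 + p (D(p, T) = 1*(3 + p) = 3 + p)
V(f, n) = 3 + 3*f (V(f, n) = 3*f + 3 = 3 + 3*f)
R(C) = 4*C
V(-3, D(4, v(5)))*R(-10) = (3 + 3*(-3))*(4*(-10)) = (3 - 9)*(-40) = -6*(-40) = 240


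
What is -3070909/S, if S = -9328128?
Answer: 3070909/9328128 ≈ 0.32921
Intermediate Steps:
-3070909/S = -3070909/(-9328128) = -3070909*(-1/9328128) = 3070909/9328128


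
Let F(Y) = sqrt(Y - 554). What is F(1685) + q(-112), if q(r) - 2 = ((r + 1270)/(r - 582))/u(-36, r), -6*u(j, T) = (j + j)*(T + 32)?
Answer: 222273/111040 + sqrt(1131) ≈ 35.632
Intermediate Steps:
u(j, T) = -j*(32 + T)/3 (u(j, T) = -(j + j)*(T + 32)/6 = -2*j*(32 + T)/6 = -j*(32 + T)/3)
F(Y) = sqrt(-554 + Y)
q(r) = 2 + (1270 + r)/((-582 + r)*(384 + 12*r)) (q(r) = 2 + ((r + 1270)/(r - 582))/((-1/3*(-36)*(32 + r))) = 2 + ((1270 + r)/(-582 + r))/(384 + 12*r) = 2 + (1270 + r)/((-582 + r)*(384 + 12*r)))
F(1685) + q(-112) = sqrt(-554 + 1685) + (-445706 - 13967*(-112) + 24*(-112)*(32 - 112))/(12*(-582 - 112)*(32 - 112)) = sqrt(1131) + (1/12)*(-445706 + 1564304 + 24*(-112)*(-80))/(-694*(-80)) = sqrt(1131) + (1/12)*(-1/694)*(-1/80)*(-445706 + 1564304 + 215040) = sqrt(1131) + (1/12)*(-1/694)*(-1/80)*1333638 = sqrt(1131) + 222273/111040 = 222273/111040 + sqrt(1131)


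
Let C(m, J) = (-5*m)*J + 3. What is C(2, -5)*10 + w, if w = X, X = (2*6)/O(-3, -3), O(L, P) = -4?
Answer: 527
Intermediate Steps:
C(m, J) = 3 - 5*J*m (C(m, J) = -5*J*m + 3 = 3 - 5*J*m)
X = -3 (X = (2*6)/(-4) = 12*(-¼) = -3)
w = -3
C(2, -5)*10 + w = (3 - 5*(-5)*2)*10 - 3 = (3 + 50)*10 - 3 = 53*10 - 3 = 530 - 3 = 527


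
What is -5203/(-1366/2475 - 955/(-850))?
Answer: -437832450/48101 ≈ -9102.4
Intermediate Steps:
-5203/(-1366/2475 - 955/(-850)) = -5203/(-1366*1/2475 - 955*(-1/850)) = -5203/(-1366/2475 + 191/170) = -5203/48101/84150 = -5203*84150/48101 = -437832450/48101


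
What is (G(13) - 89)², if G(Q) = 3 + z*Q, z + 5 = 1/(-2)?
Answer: 99225/4 ≈ 24806.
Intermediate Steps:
z = -11/2 (z = -5 + 1/(-2) = -5 - ½ = -11/2 ≈ -5.5000)
G(Q) = 3 - 11*Q/2
(G(13) - 89)² = ((3 - 11/2*13) - 89)² = ((3 - 143/2) - 89)² = (-137/2 - 89)² = (-315/2)² = 99225/4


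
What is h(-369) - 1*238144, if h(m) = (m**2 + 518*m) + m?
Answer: -293494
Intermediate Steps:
h(m) = m**2 + 519*m
h(-369) - 1*238144 = -369*(519 - 369) - 1*238144 = -369*150 - 238144 = -55350 - 238144 = -293494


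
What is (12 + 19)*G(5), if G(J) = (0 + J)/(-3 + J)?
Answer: 155/2 ≈ 77.500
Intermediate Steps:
G(J) = J/(-3 + J)
(12 + 19)*G(5) = (12 + 19)*(5/(-3 + 5)) = 31*(5/2) = 155/2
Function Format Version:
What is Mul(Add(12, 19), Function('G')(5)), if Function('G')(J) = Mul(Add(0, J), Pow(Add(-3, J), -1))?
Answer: Rational(155, 2) ≈ 77.500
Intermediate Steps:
Function('G')(J) = Mul(J, Pow(Add(-3, J), -1))
Mul(Add(12, 19), Function('G')(5)) = Mul(Add(12, 19), Mul(5, Pow(Add(-3, 5), -1))) = Mul(31, Mul(5, Pow(2, -1))) = Mul(31, Mul(5, Rational(1, 2))) = Mul(31, Rational(5, 2)) = Rational(155, 2)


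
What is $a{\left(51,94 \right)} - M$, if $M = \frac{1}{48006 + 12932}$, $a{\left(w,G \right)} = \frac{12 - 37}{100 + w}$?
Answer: $- \frac{1523601}{9201638} \approx -0.16558$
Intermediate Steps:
$a{\left(w,G \right)} = - \frac{25}{100 + w}$
$M = \frac{1}{60938} \approx 1.641 \cdot 10^{-5}$
$a{\left(51,94 \right)} - M = - \frac{25}{100 + 51} - \frac{1}{60938} = - \frac{25}{151} - \frac{1}{60938} = - \frac{1523601}{9201638}$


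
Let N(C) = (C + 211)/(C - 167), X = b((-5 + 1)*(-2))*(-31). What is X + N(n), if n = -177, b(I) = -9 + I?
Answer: 5315/172 ≈ 30.901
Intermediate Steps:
X = 31 (X = (-9 + (-5 + 1)*(-2))*(-31) = (-9 - 4*(-2))*(-31) = (-9 + 8)*(-31) = -1*(-31) = 31)
N(C) = (211 + C)/(-167 + C)
X + N(n) = 31 + (211 - 177)/(-167 - 177) = 31 + 34/(-344) = 31 - 1/344*34 = 31 - 17/172 = 5315/172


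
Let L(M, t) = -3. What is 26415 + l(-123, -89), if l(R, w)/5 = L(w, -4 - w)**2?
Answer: 26460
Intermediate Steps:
l(R, w) = 45 (l(R, w) = 5*(-3)**2 = 5*9 = 45)
26415 + l(-123, -89) = 26415 + 45 = 26460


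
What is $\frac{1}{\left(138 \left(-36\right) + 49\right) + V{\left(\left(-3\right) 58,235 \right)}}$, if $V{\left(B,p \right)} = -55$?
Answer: $- \frac{1}{4974} \approx -0.00020105$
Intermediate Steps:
$\frac{1}{\left(138 \left(-36\right) + 49\right) + V{\left(\left(-3\right) 58,235 \right)}} = \frac{1}{\left(138 \left(-36\right) + 49\right) - 55} = \frac{1}{\left(-4968 + 49\right) - 55} = \frac{1}{-4919 - 55} = \frac{1}{-4974} = - \frac{1}{4974}$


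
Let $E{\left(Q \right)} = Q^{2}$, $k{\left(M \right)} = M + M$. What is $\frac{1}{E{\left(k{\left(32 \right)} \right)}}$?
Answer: $\frac{1}{4096} \approx 0.00024414$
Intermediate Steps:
$k{\left(M \right)} = 2 M$
$\frac{1}{E{\left(k{\left(32 \right)} \right)}} = \frac{1}{\left(2 \cdot 32\right)^{2}} = \frac{1}{64^{2}} = \frac{1}{4096}$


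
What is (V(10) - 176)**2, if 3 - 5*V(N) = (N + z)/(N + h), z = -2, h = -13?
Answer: 6880129/225 ≈ 30578.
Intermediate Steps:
V(N) = 3/5 - (-2 + N)/(5*(-13 + N)) (V(N) = 3/5 - (N - 2)/(5*(N - 13)) = 3/5 - (-2 + N)/(5*(-13 + N)))
(V(10) - 176)**2 = ((-37 + 2*10)/(5*(-13 + 10)) - 176)**2 = ((1/5)*(-37 + 20)/(-3) - 176)**2 = ((1/5)*(-1/3)*(-17) - 176)**2 = (17/15 - 176)**2 = (-2623/15)**2 = 6880129/225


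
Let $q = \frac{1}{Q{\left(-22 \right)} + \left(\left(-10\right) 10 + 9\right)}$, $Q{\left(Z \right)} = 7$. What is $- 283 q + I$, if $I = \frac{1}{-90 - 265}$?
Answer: $\frac{100381}{29820} \approx 3.3662$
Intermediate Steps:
$I = - \frac{1}{355}$ ($I = \frac{1}{-355} = - \frac{1}{355} \approx -0.0028169$)
$q = - \frac{1}{84}$ ($q = \frac{1}{7 + \left(\left(-10\right) 10 + 9\right)} = \frac{1}{7 + \left(-100 + 9\right)} = \frac{1}{7 - 91} = \frac{1}{-84} = - \frac{1}{84} \approx -0.011905$)
$- 283 q + I = \left(-283\right) \left(- \frac{1}{84}\right) - \frac{1}{355} = \frac{283}{84} - \frac{1}{355} = \frac{100381}{29820}$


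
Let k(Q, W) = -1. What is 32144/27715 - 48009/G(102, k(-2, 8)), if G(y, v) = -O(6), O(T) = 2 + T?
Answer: 1330826587/221720 ≈ 6002.3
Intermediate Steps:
G(y, v) = -8 (G(y, v) = -(2 + 6) = -1*8 = -8)
32144/27715 - 48009/G(102, k(-2, 8)) = 32144/27715 - 48009/(-8) = 32144*(1/27715) - 48009*(-1/8) = 32144/27715 + 48009/8 = 1330826587/221720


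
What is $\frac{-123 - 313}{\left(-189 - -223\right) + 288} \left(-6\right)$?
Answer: $\frac{1308}{161} \approx 8.1242$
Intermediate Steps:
$\frac{-123 - 313}{\left(-189 - -223\right) + 288} \left(-6\right) = - \frac{436}{\left(-189 + 223\right) + 288} \left(-6\right) = - \frac{436}{34 + 288} \left(-6\right) = - \frac{436}{322} \left(-6\right) = \left(-436\right) \frac{1}{322} \left(-6\right) = \left(- \frac{218}{161}\right) \left(-6\right) = \frac{1308}{161}$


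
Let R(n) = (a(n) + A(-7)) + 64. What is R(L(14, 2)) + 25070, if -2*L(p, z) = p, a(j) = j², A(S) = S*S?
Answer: 25232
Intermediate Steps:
A(S) = S²
L(p, z) = -p/2
R(n) = 113 + n² (R(n) = (n² + (-7)²) + 64 = (n² + 49) + 64 = (49 + n²) + 64 = 113 + n²)
R(L(14, 2)) + 25070 = (113 + (-½*14)²) + 25070 = (113 + (-7)²) + 25070 = (113 + 49) + 25070 = 162 + 25070 = 25232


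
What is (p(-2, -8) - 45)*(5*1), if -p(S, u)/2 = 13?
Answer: -355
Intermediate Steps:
p(S, u) = -26 (p(S, u) = -2*13 = -26)
(p(-2, -8) - 45)*(5*1) = (-26 - 45)*(5*1) = -71*5 = -355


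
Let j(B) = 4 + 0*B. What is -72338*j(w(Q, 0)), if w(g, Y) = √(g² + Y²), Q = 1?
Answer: -289352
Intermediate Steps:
w(g, Y) = √(Y² + g²)
j(B) = 4 (j(B) = 4 + 0 = 4)
-72338*j(w(Q, 0)) = -72338*4 = -289352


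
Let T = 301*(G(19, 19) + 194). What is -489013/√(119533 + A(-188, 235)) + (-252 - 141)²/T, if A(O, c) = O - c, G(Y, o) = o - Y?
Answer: 154449/58394 - 489013*√119110/119110 ≈ -1414.3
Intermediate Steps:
T = 58394 (T = 301*((19 - 1*19) + 194) = 301*((19 - 19) + 194) = 301*(0 + 194) = 301*194 = 58394)
-489013/√(119533 + A(-188, 235)) + (-252 - 141)²/T = -489013/√(119533 + (-188 - 1*235)) + (-252 - 141)²/58394 = -489013/√(119533 + (-188 - 235)) + (-393)²*(1/58394) = -489013/√(119533 - 423) + 154449*(1/58394) = -489013*√119110/119110 + 154449/58394 = 154449/58394 - 489013*√119110/119110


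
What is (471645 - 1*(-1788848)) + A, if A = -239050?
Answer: 2021443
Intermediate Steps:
(471645 - 1*(-1788848)) + A = (471645 - 1*(-1788848)) - 239050 = (471645 + 1788848) - 239050 = 2260493 - 239050 = 2021443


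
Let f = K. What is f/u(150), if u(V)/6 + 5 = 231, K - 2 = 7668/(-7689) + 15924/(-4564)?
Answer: -7270933/3965463348 ≈ -0.0018336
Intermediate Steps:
K = -7270933/2924383 (K = 2 + (7668/(-7689) + 15924/(-4564)) = 2 + (7668*(-1/7689) + 15924*(-1/4564)) = 2 + (-2556/2563 - 3981/1141) = 2 - 13119699/2924383 = -7270933/2924383 ≈ -2.4863)
u(V) = 1356 (u(V) = -30 + 6*231 = -30 + 1386 = 1356)
f = -7270933/2924383 ≈ -2.4863
f/u(150) = -7270933/2924383/1356 = -7270933/2924383*1/1356 = -7270933/3965463348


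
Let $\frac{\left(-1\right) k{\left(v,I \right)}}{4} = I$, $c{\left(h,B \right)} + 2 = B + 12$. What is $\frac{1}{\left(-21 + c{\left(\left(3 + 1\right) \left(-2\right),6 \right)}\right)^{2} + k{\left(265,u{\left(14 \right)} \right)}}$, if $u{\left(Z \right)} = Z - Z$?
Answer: $\frac{1}{25} \approx 0.04$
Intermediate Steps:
$u{\left(Z \right)} = 0$
$c{\left(h,B \right)} = 10 + B$ ($c{\left(h,B \right)} = -2 + \left(B + 12\right) = -2 + \left(12 + B\right) = 10 + B$)
$k{\left(v,I \right)} = - 4 I$
$\frac{1}{\left(-21 + c{\left(\left(3 + 1\right) \left(-2\right),6 \right)}\right)^{2} + k{\left(265,u{\left(14 \right)} \right)}} = \frac{1}{\left(-21 + \left(10 + 6\right)\right)^{2} - 0} = \frac{1}{\left(-21 + 16\right)^{2} + 0} = \frac{1}{\left(-5\right)^{2} + 0} = \frac{1}{25 + 0} = \frac{1}{25}$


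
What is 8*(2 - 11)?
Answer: -72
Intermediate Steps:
8*(2 - 11) = 8*(-9) = -72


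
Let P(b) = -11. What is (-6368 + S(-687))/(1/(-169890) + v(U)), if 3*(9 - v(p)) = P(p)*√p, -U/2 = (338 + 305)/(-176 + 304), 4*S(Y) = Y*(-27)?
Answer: -7193366383864920/99783613275971 + 366329083208550*I*√643/99783613275971 ≈ -72.09 + 93.093*I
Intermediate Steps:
S(Y) = -27*Y/4 (S(Y) = (Y*(-27))/4 = (-27*Y)/4 = -27*Y/4)
U = -643/64 (U = -2*(338 + 305)/(-176 + 304) = -1286/128 = -2*643/128 = -643/64 ≈ -10.047)
v(p) = 9 + 11*√p/3 (v(p) = 9 - (-11)*√p/3 = 9 + 11*√p/3)
(-6368 + S(-687))/(1/(-169890) + v(U)) = (-6368 - 27/4*(-687))/(1/(-169890) + (9 + 11*√(-643/64)/3)) = (-6368 + 18549/4)/(-1/169890 + (9 + 11*(I*√643/8)/3)) = -6923/(4*(-1/169890 + (9 + 11*I*√643/24))) = -6923/(4*(1529009/169890 + 11*I*√643/24))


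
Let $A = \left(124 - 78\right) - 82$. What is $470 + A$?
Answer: $434$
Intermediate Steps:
$A = -36$ ($A = 46 - 82 = -36$)
$470 + A = 470 - 36 = 434$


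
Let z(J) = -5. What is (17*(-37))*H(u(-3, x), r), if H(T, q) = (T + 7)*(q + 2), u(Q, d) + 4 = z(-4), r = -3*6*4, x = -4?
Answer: -88060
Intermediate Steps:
r = -72 (r = -18*4 = -72)
u(Q, d) = -9 (u(Q, d) = -4 - 5 = -9)
H(T, q) = (2 + q)*(7 + T) (H(T, q) = (7 + T)*(2 + q) = (2 + q)*(7 + T))
(17*(-37))*H(u(-3, x), r) = (17*(-37))*(14 + 2*(-9) + 7*(-72) - 9*(-72)) = -629*(14 - 18 - 504 + 648) = -629*140 = -88060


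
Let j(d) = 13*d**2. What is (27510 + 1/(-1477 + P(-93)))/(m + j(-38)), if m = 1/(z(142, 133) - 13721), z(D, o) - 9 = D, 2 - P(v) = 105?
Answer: 58983089243/40248294162 ≈ 1.4655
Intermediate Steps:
P(v) = -103 (P(v) = 2 - 1*105 = 2 - 105 = -103)
z(D, o) = 9 + D
m = -1/13570 (m = 1/((9 + 142) - 13721) = 1/(151 - 13721) = 1/(-13570) = -1/13570 ≈ -7.3692e-5)
(27510 + 1/(-1477 + P(-93)))/(m + j(-38)) = (27510 + 1/(-1477 - 103))/(-1/13570 + 13*(-38)**2) = (27510 + 1/(-1580))/(-1/13570 + 13*1444) = (27510 - 1/1580)/(-1/13570 + 18772) = 43465799/(1580*(254736039/13570)) = (43465799/1580)*(13570/254736039) = 58983089243/40248294162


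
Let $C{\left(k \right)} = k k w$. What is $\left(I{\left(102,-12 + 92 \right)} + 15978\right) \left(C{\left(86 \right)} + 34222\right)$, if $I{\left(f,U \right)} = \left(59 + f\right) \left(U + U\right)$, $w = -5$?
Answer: $-115113404$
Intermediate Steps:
$C{\left(k \right)} = - 5 k^{2}$ ($C{\left(k \right)} = k k \left(-5\right) = k^{2} \left(-5\right) = - 5 k^{2}$)
$I{\left(f,U \right)} = 2 U \left(59 + f\right)$ ($I{\left(f,U \right)} = \left(59 + f\right) 2 U = 2 U \left(59 + f\right)$)
$\left(I{\left(102,-12 + 92 \right)} + 15978\right) \left(C{\left(86 \right)} + 34222\right) = \left(2 \left(-12 + 92\right) \left(59 + 102\right) + 15978\right) \left(- 5 \cdot 86^{2} + 34222\right) = \left(2 \cdot 80 \cdot 161 + 15978\right) \left(\left(-5\right) 7396 + 34222\right) = \left(25760 + 15978\right) \left(-36980 + 34222\right) = 41738 \left(-2758\right) = -115113404$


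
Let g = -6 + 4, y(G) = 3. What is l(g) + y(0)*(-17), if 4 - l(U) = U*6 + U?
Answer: -33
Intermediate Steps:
g = -2
l(U) = 4 - 7*U (l(U) = 4 - (U*6 + U) = 4 - (6*U + U) = 4 - 7*U)
l(g) + y(0)*(-17) = (4 - 7*(-2)) + 3*(-17) = (4 + 14) - 51 = 18 - 51 = -33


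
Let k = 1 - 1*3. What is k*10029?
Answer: -20058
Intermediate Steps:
k = -2 (k = 1 - 3 = -2)
k*10029 = -2*10029 = -20058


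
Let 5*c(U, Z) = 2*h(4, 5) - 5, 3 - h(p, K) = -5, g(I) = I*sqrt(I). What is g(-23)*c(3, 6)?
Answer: -253*I*sqrt(23)/5 ≈ -242.67*I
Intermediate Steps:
g(I) = I**(3/2)
h(p, K) = 8 (h(p, K) = 3 - 1*(-5) = 3 + 5 = 8)
c(U, Z) = 11/5 (c(U, Z) = (2*8 - 5)/5 = (16 - 5)/5 = (1/5)*11 = 11/5)
g(-23)*c(3, 6) = (-23)**(3/2)*(11/5) = -23*I*sqrt(23)*(11/5) = -253*I*sqrt(23)/5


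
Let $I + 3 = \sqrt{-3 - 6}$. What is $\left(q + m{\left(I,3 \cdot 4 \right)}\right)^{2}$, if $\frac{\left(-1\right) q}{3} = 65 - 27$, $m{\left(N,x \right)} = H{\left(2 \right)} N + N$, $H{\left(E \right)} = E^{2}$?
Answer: $16416 - 3870 i \approx 16416.0 - 3870.0 i$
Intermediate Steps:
$I = -3 + 3 i$ ($I = -3 + \sqrt{-3 - 6} = -3 + \sqrt{-9} = -3 + 3 i \approx -3.0 + 3.0 i$)
$m{\left(N,x \right)} = 5 N$ ($m{\left(N,x \right)} = 2^{2} N + N = 4 N + N = 5 N$)
$q = -114$ ($q = - 3 \left(65 - 27\right) = \left(-3\right) 38 = -114$)
$\left(q + m{\left(I,3 \cdot 4 \right)}\right)^{2} = \left(-114 + 5 \left(-3 + 3 i\right)\right)^{2} = \left(-114 - \left(15 - 15 i\right)\right)^{2} = \left(-129 + 15 i\right)^{2}$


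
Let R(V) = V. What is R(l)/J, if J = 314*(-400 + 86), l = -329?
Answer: 329/98596 ≈ 0.0033369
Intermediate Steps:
J = -98596 (J = 314*(-314) = -98596)
R(l)/J = -329/(-98596) = -329*(-1/98596) = 329/98596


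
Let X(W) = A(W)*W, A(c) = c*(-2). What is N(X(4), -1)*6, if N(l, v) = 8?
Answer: 48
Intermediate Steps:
A(c) = -2*c
X(W) = -2*W² (X(W) = (-2*W)*W = -2*W²)
N(X(4), -1)*6 = 8*6 = 48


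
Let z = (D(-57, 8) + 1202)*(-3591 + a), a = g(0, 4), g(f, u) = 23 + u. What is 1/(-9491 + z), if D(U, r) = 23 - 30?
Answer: -1/4268471 ≈ -2.3428e-7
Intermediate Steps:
a = 27 (a = 23 + 4 = 27)
D(U, r) = -7
z = -4258980 (z = (-7 + 1202)*(-3591 + 27) = 1195*(-3564) = -4258980)
1/(-9491 + z) = 1/(-9491 - 4258980) = 1/(-4268471) = -1/4268471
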